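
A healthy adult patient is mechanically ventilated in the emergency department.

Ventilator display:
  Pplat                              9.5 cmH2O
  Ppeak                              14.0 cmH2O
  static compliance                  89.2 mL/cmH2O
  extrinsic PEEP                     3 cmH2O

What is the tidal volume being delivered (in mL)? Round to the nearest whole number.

580

Vt = Cstat × (Pplat − PEEP) = 89.2 × (9.5 − 3) = 89.2 × 6.5 = 579.8 mL.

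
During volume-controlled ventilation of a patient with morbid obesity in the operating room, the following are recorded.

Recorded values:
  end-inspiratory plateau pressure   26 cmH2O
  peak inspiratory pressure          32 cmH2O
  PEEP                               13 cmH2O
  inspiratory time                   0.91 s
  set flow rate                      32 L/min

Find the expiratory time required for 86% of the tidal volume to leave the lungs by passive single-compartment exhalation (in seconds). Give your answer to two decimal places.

0.83

Flow: 32 L/min ÷ 60 = 0.5333 L/s.
Vt = flow × Ti = 0.5333 L/s × 0.91 s × 1000 mL/L = 485.3 mL.
R = (PIP − Pplat)/V̇ = (32 − 26) / 0.5333 = 6.0/0.5333 = 11.251 cmH2O·s/L.
C = Vt/(Pplat − PEEP) = 485.3 / (26 − 13) = 485.3/13.0 = 37.331 mL/cmH2O.
τ = R × C = 11.251 × 0.03733 L/cmH2O = 0.42 s.
t = −τ·ln(1 − 0.86) = −0.42·ln(0.14) = 0.8258 s.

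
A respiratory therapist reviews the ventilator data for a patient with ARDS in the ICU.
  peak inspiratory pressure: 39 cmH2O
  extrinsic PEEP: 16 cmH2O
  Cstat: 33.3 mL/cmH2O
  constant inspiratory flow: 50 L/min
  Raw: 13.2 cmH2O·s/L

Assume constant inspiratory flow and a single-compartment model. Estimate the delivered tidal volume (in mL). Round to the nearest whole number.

400

Flow: 50 L/min ÷ 60 = 0.8333 L/s.
Equation of motion (constant flow): PIP = Vt/C + R·V̇ + PEEP.
Vt/C = PIP − R·V̇ − PEEP = 39 − 11.0 − 16 = 12.0 cmH2O.
Vt = C × 12.0 = 33.3 × 12.0 = 399.6 mL.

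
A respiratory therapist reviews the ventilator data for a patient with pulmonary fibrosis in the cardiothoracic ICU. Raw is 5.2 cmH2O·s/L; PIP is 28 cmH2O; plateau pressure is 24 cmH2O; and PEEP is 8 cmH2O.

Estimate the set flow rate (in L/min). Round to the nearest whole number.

flow = (PIP − Pplat) / Raw = (28 − 24) / 5.2 = 0.7692 L/s × 60 = 46.152 L/min.

46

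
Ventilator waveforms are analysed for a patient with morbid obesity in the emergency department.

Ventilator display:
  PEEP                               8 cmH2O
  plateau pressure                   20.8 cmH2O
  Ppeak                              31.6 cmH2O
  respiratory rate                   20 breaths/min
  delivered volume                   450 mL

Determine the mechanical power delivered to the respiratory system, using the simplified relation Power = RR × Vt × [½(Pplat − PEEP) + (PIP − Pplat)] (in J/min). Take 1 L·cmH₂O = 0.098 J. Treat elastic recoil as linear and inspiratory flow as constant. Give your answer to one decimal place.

Per-breath work = Vt × [½(Pplat−PEEP) + (PIP−Pplat)] = 0.450 × [0.5×12.8 + 10.8] = 0.450 × 17.2 = 7.74 L·cmH2O.
Power = 20 × 7.74 = 154.8 L·cmH2O/min.
× 0.098 J/(L·cmH2O) → 15.17 J/min.

15.2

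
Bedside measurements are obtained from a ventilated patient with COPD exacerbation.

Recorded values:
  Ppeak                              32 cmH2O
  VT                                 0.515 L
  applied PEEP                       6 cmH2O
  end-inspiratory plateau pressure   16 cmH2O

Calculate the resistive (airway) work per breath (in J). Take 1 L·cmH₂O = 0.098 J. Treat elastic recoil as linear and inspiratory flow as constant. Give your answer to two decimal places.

With constant inspiratory flow the resistive pressure is constant at PIP − Pplat = 32 − 16 = 16.0 cmH2O, so resistive work = 16.0 × 0.515 = 8.24 L·cmH2O.
× 0.098 J/(L·cmH2O) → 0.8075 J.

0.81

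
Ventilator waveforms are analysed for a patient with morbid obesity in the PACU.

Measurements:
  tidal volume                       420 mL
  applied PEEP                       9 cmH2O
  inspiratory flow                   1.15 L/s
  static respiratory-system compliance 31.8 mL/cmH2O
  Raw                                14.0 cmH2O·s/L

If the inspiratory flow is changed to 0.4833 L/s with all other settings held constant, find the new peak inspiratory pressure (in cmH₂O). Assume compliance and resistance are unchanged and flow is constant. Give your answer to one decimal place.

PIP = Vt/C + R·V̇ + PEEP (constant-flow equation of motion).
Only the resistive term changes: ΔPIP = R × ΔV̇ = 14.0 × (0.4833 − 1.15) = 14.0 × -0.6667 = -9.334 cmH2O.
Original PIP = 420/31.8 + 14.0×1.15 + 9 = 38.308 cmH2O; new PIP = 38.308 + (-9.334) = 28.974 cmH2O.

29.0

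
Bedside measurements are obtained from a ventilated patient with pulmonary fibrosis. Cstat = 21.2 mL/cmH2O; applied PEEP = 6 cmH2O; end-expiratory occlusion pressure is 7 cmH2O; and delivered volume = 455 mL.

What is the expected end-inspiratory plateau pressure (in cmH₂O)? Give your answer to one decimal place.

28.5

End-expiratory occlusion gives total PEEP = 7 cmH2O (intrinsic PEEP = 7 − 6 = 1). Use total PEEP for the elastic gradient.
Pplat = PEEPtotal + Vt / Cstat = 7 + 455 / 21.2 = 7 + 21.462 = 28.462 cmH2O.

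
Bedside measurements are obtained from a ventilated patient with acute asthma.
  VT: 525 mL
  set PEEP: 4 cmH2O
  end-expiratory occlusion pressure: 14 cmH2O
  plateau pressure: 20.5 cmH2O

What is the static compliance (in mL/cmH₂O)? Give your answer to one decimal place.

End-expiratory occlusion gives total PEEP = 14 cmH2O (intrinsic PEEP = 14 − 4 = 10). Use total PEEP for the elastic gradient.
Cstat = Vt / (Pplat − PEEPtotal) = 525 / (20.5 − 14) = 525 / 6.5 = 80.769 mL/cmH2O.

80.8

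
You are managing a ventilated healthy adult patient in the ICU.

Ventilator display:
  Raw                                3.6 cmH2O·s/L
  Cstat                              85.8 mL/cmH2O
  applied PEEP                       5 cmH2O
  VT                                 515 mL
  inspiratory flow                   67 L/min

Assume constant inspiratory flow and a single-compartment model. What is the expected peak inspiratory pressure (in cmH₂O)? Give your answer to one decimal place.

15.0

Flow: 67 L/min ÷ 60 = 1.1167 L/s.
Equation of motion (constant flow): PIP = Vt/C + R·V̇ + PEEP.
PIP = 515/85.8 + 3.6×1.1167 + 5 = 6.002 + 4.02 + 5 = 15.022 cmH2O.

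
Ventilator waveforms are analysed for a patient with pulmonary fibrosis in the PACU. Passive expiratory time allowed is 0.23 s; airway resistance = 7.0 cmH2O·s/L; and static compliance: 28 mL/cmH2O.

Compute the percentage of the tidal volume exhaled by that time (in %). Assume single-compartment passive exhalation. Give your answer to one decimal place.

τ = R × C = 7.0 × 28 mL/cmH2O = 7.0 × 0.028 L/cmH2O = 0.196 s.
Passive exhalation: V(t)/V₀ = e^(−t/τ) = e^(−0.23/0.196) = 0.3093.
Fraction exhaled = 1 − 0.3093 = 0.6907 → 69.07%.

69.1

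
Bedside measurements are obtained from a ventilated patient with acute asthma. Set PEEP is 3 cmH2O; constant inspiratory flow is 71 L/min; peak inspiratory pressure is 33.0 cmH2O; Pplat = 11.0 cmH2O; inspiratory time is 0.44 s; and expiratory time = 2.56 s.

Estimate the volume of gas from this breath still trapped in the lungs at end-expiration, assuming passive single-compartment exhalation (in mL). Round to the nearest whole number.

63

Flow: 71 L/min ÷ 60 = 1.1833 L/s.
Vt = flow × Ti = 1.1833 L/s × 0.44 s × 1000 mL/L = 520.65 mL.
R = (PIP − Pplat)/V̇ = (33.0 − 11.0) / 1.1833 = 22.0/1.1833 = 18.592 cmH2O·s/L.
C = Vt/(Pplat − PEEP) = 520.65 / (11.0 − 3) = 520.65/8.0 = 65.081 mL/cmH2O.
τ = R × C = 18.592 × 0.06508 L/cmH2O = 1.21 s.
Fraction remaining = e^(−Te/τ) = e^(−2.56/1.21) = 0.1205.
Trapped volume = 520.65 × 0.1205 = 62.738 mL.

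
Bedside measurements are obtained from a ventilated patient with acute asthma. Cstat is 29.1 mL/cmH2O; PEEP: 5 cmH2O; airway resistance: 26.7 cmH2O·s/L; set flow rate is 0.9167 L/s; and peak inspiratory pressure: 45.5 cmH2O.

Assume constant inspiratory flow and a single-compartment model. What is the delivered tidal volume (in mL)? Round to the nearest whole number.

Equation of motion (constant flow): PIP = Vt/C + R·V̇ + PEEP.
Vt/C = PIP − R·V̇ − PEEP = 45.5 − 24.476 − 5 = 16.024 cmH2O.
Vt = C × 16.024 = 29.1 × 16.024 = 466.3 mL.

466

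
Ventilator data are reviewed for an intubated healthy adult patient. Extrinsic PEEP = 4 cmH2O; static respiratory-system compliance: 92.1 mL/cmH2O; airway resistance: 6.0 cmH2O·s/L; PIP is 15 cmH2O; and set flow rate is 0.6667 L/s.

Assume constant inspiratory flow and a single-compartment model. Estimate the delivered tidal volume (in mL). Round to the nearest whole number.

645

Equation of motion (constant flow): PIP = Vt/C + R·V̇ + PEEP.
Vt/C = PIP − R·V̇ − PEEP = 15 − 4.0 − 4 = 7.0 cmH2O.
Vt = C × 7.0 = 92.1 × 7.0 = 644.7 mL.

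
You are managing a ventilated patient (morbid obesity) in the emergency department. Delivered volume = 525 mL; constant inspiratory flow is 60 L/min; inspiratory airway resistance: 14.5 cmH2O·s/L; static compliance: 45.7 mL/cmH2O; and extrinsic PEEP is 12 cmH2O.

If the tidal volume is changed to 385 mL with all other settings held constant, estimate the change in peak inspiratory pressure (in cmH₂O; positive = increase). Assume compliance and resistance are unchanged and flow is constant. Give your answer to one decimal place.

PIP = Vt/C + R·V̇ + PEEP (constant-flow equation of motion).
Only the elastic term changes: ΔPIP = ΔVt / C = (385 − 525) / 45.7 = -3.063 cmH2O.

-3.1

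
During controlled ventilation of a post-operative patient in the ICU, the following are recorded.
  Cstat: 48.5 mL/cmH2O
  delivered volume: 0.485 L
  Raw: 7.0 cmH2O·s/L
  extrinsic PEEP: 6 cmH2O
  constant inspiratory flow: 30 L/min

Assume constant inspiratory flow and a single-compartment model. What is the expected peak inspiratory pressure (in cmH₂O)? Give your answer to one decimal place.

Flow: 30 L/min ÷ 60 = 0.5 L/s.
Equation of motion (constant flow): PIP = Vt/C + R·V̇ + PEEP.
PIP = 485/48.5 + 7.0×0.5 + 6 = 10.0 + 3.5 + 6 = 19.5 cmH2O.

19.5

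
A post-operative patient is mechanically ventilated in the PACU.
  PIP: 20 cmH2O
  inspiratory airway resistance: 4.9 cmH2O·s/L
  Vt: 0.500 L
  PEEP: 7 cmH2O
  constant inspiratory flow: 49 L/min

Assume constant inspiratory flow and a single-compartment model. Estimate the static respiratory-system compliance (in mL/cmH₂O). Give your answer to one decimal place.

55.6

Flow: 49 L/min ÷ 60 = 0.8167 L/s.
Equation of motion (constant flow): PIP = Vt/C + R·V̇ + PEEP.
Vt/C = PIP − R·V̇ − PEEP = 20 − 4.9×0.8167 − 7 = 20 − 4.002 − 7 = 8.998 cmH2O.
C = Vt / 8.998 = 500 / 8.998 = 55.568 mL/cmH2O.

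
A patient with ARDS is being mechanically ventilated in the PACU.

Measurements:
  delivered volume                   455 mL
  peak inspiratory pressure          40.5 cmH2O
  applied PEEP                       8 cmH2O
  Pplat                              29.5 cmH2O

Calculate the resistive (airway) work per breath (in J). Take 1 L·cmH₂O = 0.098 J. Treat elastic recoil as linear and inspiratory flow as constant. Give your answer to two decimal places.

0.49

With constant inspiratory flow the resistive pressure is constant at PIP − Pplat = 40.5 − 29.5 = 11.0 cmH2O, so resistive work = 11.0 × 0.455 = 5.005 L·cmH2O.
× 0.098 J/(L·cmH2O) → 0.4905 J.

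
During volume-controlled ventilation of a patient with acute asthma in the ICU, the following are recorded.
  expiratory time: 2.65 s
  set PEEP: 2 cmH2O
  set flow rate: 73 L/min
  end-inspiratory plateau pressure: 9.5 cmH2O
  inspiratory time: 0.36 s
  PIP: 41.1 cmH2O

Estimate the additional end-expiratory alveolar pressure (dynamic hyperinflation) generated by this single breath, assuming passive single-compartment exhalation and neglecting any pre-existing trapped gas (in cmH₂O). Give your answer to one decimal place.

Flow: 73 L/min ÷ 60 = 1.2167 L/s.
Vt = flow × Ti = 1.2167 L/s × 0.36 s × 1000 mL/L = 438.01 mL.
R = (PIP − Pplat)/V̇ = (41.1 − 9.5) / 1.2167 = 31.6/1.2167 = 25.972 cmH2O·s/L.
C = Vt/(Pplat − PEEP) = 438.01 / (9.5 − 2) = 438.01/7.5 = 58.401 mL/cmH2O.
τ = R × C = 25.972 × 0.0584 L/cmH2O = 1.517 s.
Fraction remaining = e^(−Te/τ) = e^(−2.65/1.517) = 0.1743; trapped volume = 438.01 × 0.1743 = 76.345 mL.
Additional alveolar pressure from trapping ≈ V_trapped / C = 76.345 / 58.401 = 1.307 cmH2O.

1.3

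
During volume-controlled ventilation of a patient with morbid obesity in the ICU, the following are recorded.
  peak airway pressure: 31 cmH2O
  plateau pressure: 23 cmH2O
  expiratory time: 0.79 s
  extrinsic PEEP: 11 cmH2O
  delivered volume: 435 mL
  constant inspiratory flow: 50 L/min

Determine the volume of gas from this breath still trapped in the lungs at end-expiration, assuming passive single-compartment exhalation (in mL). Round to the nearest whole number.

Flow: 50 L/min ÷ 60 = 0.8333 L/s.
R = (PIP − Pplat)/V̇ = (31 − 23) / 0.8333 = 8.0/0.8333 = 9.6 cmH2O·s/L.
C = Vt/(Pplat − PEEP) = 435.0 / (23 − 11) = 435.0/12.0 = 36.25 mL/cmH2O.
τ = R × C = 9.6 × 0.03625 L/cmH2O = 0.348 s.
Fraction remaining = e^(−Te/τ) = e^(−0.79/0.348) = 0.1033.
Trapped volume = 435.0 × 0.1033 = 44.936 mL.

45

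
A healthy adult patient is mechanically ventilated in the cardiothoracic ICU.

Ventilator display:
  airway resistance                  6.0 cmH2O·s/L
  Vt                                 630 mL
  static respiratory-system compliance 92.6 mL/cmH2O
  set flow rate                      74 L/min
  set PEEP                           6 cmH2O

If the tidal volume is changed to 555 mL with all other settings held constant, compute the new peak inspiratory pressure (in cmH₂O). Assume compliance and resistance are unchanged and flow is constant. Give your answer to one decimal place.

19.4

Flow: 74 L/min ÷ 60 = 1.2333 L/s.
PIP = Vt/C + R·V̇ + PEEP (constant-flow equation of motion).
Only the elastic term changes: ΔPIP = ΔVt / C = (555 − 630) / 92.6 = -0.8099 cmH2O.
Original PIP = 630/92.6 + 6.0×1.2333 + 6 = 20.203 cmH2O; new PIP = 20.203 + (-0.8099) = 19.393 cmH2O.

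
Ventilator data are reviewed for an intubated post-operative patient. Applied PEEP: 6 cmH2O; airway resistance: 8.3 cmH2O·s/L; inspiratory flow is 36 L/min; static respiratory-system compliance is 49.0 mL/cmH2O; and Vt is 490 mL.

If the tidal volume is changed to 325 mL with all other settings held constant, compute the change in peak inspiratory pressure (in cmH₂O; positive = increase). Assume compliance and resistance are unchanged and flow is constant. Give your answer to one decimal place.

-3.4

PIP = Vt/C + R·V̇ + PEEP (constant-flow equation of motion).
Only the elastic term changes: ΔPIP = ΔVt / C = (325 − 490) / 49.0 = -3.367 cmH2O.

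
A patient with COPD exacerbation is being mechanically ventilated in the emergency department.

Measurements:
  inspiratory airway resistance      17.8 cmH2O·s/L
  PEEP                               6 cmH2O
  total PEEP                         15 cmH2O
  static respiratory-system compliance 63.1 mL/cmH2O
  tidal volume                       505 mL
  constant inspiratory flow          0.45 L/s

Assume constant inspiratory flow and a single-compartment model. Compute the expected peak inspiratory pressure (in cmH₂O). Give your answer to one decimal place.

Total PEEP = 15 cmH2O (set 6 + intrinsic 9); this is the baseline alveolar pressure.
Equation of motion (constant flow): PIP = Vt/C + R·V̇ + PEEP.
PIP = 505/63.1 + 17.8×0.45 + 15 = 8.003 + 8.01 + 15 = 31.013 cmH2O.

31.0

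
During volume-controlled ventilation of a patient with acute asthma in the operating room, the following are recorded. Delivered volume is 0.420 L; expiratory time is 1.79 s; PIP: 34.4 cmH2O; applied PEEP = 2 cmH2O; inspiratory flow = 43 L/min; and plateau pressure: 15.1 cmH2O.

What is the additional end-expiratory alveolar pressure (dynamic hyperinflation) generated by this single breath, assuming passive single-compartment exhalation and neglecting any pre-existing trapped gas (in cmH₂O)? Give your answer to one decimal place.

Flow: 43 L/min ÷ 60 = 0.7167 L/s.
R = (PIP − Pplat)/V̇ = (34.4 − 15.1) / 0.7167 = 19.3/0.7167 = 26.929 cmH2O·s/L.
C = Vt/(Pplat − PEEP) = 420.0 / (15.1 − 2) = 420.0/13.1 = 32.061 mL/cmH2O.
τ = R × C = 26.929 × 0.03206 L/cmH2O = 0.8633 s.
Fraction remaining = e^(−Te/τ) = e^(−1.79/0.8633) = 0.1258; trapped volume = 420.0 × 0.1258 = 52.836 mL.
Additional alveolar pressure from trapping ≈ V_trapped / C = 52.836 / 32.061 = 1.648 cmH2O.

1.6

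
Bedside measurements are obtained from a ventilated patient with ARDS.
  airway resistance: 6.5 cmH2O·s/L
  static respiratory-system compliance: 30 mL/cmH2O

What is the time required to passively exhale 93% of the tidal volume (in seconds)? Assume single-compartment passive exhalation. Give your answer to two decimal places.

0.52

τ = R × C = 6.5 × 30 mL/cmH2O = 6.5 × 0.030 L/cmH2O = 0.195 s.
Exhaled fraction f = 1 − e^(−t/τ) → t = −τ·ln(1 − f) = −0.195·ln(0.07) = 0.5186 s.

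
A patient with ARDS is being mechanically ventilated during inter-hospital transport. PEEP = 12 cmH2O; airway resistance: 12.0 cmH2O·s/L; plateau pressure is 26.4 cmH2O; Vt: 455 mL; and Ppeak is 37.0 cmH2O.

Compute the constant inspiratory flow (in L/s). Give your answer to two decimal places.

0.88

flow = (PIP − Pplat) / Raw = 10.6 / 12.0 = 0.8833 L/s.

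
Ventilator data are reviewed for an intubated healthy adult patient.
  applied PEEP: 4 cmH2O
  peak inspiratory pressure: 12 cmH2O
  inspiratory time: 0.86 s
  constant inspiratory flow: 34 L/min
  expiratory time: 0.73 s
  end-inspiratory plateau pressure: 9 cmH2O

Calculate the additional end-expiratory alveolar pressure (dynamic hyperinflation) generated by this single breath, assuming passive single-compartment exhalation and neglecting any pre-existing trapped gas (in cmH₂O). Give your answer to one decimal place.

1.2

Flow: 34 L/min ÷ 60 = 0.5667 L/s.
Vt = flow × Ti = 0.5667 L/s × 0.86 s × 1000 mL/L = 487.36 mL.
R = (PIP − Pplat)/V̇ = (12 − 9) / 0.5667 = 3.0/0.5667 = 5.294 cmH2O·s/L.
C = Vt/(Pplat − PEEP) = 487.36 / (9 − 4) = 487.36/5.0 = 97.472 mL/cmH2O.
τ = R × C = 5.294 × 0.09747 L/cmH2O = 0.516 s.
Fraction remaining = e^(−Te/τ) = e^(−0.73/0.516) = 0.243; trapped volume = 487.36 × 0.243 = 118.43 mL.
Additional alveolar pressure from trapping ≈ V_trapped / C = 118.43 / 97.472 = 1.215 cmH2O.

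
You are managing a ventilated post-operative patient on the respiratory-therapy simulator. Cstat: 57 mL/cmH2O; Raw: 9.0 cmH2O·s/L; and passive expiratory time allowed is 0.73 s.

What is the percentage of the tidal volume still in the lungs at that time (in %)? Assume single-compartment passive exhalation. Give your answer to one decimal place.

τ = R × C = 9.0 × 57 mL/cmH2O = 9.0 × 0.057 L/cmH2O = 0.513 s.
Passive exhalation: V(t)/V₀ = e^(−t/τ) = e^(−0.73/0.513) = 0.241.
Fraction remaining = 0.241 → 24.1%.

24.1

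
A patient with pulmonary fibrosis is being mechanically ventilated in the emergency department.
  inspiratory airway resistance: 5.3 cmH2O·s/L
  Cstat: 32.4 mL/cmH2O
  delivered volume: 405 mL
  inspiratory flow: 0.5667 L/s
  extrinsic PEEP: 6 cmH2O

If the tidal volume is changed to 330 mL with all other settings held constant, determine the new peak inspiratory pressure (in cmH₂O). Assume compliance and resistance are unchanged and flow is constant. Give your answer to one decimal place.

PIP = Vt/C + R·V̇ + PEEP (constant-flow equation of motion).
Only the elastic term changes: ΔPIP = ΔVt / C = (330 − 405) / 32.4 = -2.315 cmH2O.
Original PIP = 405/32.4 + 5.3×0.5667 + 6 = 21.504 cmH2O; new PIP = 21.504 + (-2.315) = 19.189 cmH2O.

19.2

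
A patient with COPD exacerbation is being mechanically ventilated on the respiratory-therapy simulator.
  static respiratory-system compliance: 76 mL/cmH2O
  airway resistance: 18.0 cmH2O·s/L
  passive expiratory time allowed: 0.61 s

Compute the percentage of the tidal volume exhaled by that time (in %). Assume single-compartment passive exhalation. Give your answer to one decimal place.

τ = R × C = 18.0 × 76 mL/cmH2O = 18.0 × 0.076 L/cmH2O = 1.368 s.
Passive exhalation: V(t)/V₀ = e^(−t/τ) = e^(−0.61/1.368) = 0.6402.
Fraction exhaled = 1 − 0.6402 = 0.3598 → 35.98%.

36.0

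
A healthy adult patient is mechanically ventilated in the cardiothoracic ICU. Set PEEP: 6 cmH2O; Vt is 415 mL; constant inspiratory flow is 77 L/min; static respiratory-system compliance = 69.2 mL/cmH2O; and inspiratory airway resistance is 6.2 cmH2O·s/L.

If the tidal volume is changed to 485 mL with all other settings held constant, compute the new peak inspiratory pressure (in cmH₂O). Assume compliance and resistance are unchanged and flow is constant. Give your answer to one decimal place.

Flow: 77 L/min ÷ 60 = 1.2833 L/s.
PIP = Vt/C + R·V̇ + PEEP (constant-flow equation of motion).
Only the elastic term changes: ΔPIP = ΔVt / C = (485 − 415) / 69.2 = 1.012 cmH2O.
Original PIP = 415/69.2 + 6.2×1.2833 + 6 = 19.954 cmH2O; new PIP = 19.954 + (1.012) = 20.966 cmH2O.

21.0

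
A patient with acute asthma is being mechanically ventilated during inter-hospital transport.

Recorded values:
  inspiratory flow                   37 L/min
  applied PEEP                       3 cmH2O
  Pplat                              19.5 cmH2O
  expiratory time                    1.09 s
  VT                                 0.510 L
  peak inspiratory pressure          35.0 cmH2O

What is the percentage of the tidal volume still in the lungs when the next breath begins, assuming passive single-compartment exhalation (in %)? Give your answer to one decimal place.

24.6

Flow: 37 L/min ÷ 60 = 0.6167 L/s.
R = (PIP − Pplat)/V̇ = (35.0 − 19.5) / 0.6167 = 15.5/0.6167 = 25.134 cmH2O·s/L.
C = Vt/(Pplat − PEEP) = 510.0 / (19.5 − 3) = 510.0/16.5 = 30.909 mL/cmH2O.
τ = R × C = 25.134 × 0.03091 L/cmH2O = 0.7769 s.
Fraction remaining at end-expiration = e^(−Te/τ) = e^(−1.09/0.7769) = 0.2459 → 24.59%.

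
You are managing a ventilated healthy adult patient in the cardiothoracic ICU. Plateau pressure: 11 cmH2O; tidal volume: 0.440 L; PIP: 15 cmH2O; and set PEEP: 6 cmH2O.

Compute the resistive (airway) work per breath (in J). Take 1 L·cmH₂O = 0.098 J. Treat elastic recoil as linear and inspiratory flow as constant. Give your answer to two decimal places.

0.17

With constant inspiratory flow the resistive pressure is constant at PIP − Pplat = 15 − 11 = 4.0 cmH2O, so resistive work = 4.0 × 0.440 = 1.76 L·cmH2O.
× 0.098 J/(L·cmH2O) → 0.1725 J.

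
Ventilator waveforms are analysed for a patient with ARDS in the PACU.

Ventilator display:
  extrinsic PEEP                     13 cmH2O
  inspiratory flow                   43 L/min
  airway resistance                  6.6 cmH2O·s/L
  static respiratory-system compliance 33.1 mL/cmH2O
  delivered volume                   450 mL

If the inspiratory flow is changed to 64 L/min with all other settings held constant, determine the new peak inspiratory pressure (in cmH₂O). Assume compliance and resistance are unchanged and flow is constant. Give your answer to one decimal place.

Flow: 43 L/min ÷ 60 = 0.7167 L/s.
New flow: 64 L/min ÷ 60 = 1.0667 L/s.
PIP = Vt/C + R·V̇ + PEEP (constant-flow equation of motion).
Only the resistive term changes: ΔPIP = R × ΔV̇ = 6.6 × (1.0667 − 0.7167) = 6.6 × 0.35 = 2.31 cmH2O.
Original PIP = 450/33.1 + 6.6×0.7167 + 13 = 31.325 cmH2O; new PIP = 31.325 + (2.31) = 33.635 cmH2O.

33.6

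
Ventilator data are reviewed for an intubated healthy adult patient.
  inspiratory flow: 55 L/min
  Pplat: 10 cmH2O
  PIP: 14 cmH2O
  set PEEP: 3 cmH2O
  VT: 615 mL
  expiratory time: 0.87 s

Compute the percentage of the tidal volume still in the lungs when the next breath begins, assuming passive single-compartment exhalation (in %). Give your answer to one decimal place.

10.3

Flow: 55 L/min ÷ 60 = 0.9167 L/s.
R = (PIP − Pplat)/V̇ = (14 − 10) / 0.9167 = 4.0/0.9167 = 4.363 cmH2O·s/L.
C = Vt/(Pplat − PEEP) = 615.0 / (10 − 3) = 615.0/7.0 = 87.857 mL/cmH2O.
τ = R × C = 4.363 × 0.08786 L/cmH2O = 0.3833 s.
Fraction remaining at end-expiration = e^(−Te/τ) = e^(−0.87/0.3833) = 0.1033 → 10.33%.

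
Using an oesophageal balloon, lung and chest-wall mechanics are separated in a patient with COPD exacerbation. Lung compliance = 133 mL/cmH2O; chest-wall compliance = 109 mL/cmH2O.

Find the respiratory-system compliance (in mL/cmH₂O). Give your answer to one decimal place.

59.9

Lung and chest wall are elastances in series: 1/Crs = 1/CL + 1/Ccw.
1/Crs = 1/133 + 1/109 = 0.01669.
Crs = 59.916 mL/cmH2O.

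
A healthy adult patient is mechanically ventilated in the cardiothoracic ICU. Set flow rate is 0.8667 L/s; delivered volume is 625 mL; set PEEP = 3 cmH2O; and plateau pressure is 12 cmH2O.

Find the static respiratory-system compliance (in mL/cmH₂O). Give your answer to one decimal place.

Cstat = Vt / (Pplat − PEEP) = 625 / (12 − 3) = 625 / 9.0 = 69.444 mL/cmH2O.

69.4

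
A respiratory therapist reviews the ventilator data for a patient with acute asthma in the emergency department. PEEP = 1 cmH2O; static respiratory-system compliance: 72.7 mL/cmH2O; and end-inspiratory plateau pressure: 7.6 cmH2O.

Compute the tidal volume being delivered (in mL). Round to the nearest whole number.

480

Vt = Cstat × (Pplat − PEEP) = 72.7 × (7.6 − 1) = 72.7 × 6.6 = 479.82 mL.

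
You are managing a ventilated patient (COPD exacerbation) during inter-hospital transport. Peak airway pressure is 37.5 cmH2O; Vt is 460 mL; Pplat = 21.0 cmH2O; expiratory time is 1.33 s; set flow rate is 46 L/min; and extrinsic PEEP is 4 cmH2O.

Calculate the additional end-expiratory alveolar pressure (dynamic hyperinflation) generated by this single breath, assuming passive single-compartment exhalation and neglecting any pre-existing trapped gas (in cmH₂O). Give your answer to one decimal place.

Flow: 46 L/min ÷ 60 = 0.7667 L/s.
R = (PIP − Pplat)/V̇ = (37.5 − 21.0) / 0.7667 = 16.5/0.7667 = 21.521 cmH2O·s/L.
C = Vt/(Pplat − PEEP) = 460.0 / (21.0 − 4) = 460.0/17.0 = 27.059 mL/cmH2O.
τ = R × C = 21.521 × 0.02706 L/cmH2O = 0.5824 s.
Fraction remaining = e^(−Te/τ) = e^(−1.33/0.5824) = 0.1019; trapped volume = 460.0 × 0.1019 = 46.874 mL.
Additional alveolar pressure from trapping ≈ V_trapped / C = 46.874 / 27.059 = 1.732 cmH2O.

1.7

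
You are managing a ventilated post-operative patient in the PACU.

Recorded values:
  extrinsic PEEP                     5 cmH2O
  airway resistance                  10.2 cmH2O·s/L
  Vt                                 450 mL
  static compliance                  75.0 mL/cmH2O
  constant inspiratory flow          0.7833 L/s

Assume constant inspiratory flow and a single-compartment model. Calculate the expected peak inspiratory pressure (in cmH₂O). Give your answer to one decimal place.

Equation of motion (constant flow): PIP = Vt/C + R·V̇ + PEEP.
PIP = 450/75.0 + 10.2×0.7833 + 5 = 6.0 + 7.99 + 5 = 18.99 cmH2O.

19.0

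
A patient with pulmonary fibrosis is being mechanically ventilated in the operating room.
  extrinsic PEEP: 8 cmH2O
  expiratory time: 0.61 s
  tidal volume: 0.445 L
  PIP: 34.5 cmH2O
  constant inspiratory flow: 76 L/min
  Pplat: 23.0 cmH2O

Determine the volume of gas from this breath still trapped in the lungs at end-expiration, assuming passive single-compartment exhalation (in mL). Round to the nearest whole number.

Flow: 76 L/min ÷ 60 = 1.2667 L/s.
R = (PIP − Pplat)/V̇ = (34.5 − 23.0) / 1.2667 = 11.5/1.2667 = 9.079 cmH2O·s/L.
C = Vt/(Pplat − PEEP) = 445.0 / (23.0 − 8) = 445.0/15.0 = 29.667 mL/cmH2O.
τ = R × C = 9.079 × 0.02967 L/cmH2O = 0.2694 s.
Fraction remaining = e^(−Te/τ) = e^(−0.61/0.2694) = 0.1039.
Trapped volume = 445.0 × 0.1039 = 46.236 mL.

46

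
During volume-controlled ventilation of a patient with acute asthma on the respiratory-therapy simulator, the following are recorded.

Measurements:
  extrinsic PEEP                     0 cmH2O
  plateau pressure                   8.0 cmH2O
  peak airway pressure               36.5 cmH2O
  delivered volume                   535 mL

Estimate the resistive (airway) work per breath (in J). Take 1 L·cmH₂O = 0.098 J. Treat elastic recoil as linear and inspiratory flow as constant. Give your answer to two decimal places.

With constant inspiratory flow the resistive pressure is constant at PIP − Pplat = 36.5 − 8.0 = 28.5 cmH2O, so resistive work = 28.5 × 0.535 = 15.248 L·cmH2O.
× 0.098 J/(L·cmH2O) → 1.494 J.

1.49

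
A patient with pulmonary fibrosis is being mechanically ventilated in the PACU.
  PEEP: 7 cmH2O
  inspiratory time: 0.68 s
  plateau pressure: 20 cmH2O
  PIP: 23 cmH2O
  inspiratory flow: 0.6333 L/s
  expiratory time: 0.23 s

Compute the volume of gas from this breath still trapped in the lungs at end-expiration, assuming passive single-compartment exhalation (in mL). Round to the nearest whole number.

Vt = flow × Ti = 0.6333 L/s × 0.68 s × 1000 mL/L = 430.64 mL.
R = (PIP − Pplat)/V̇ = (23 − 20) / 0.6333 = 3.0/0.6333 = 4.737 cmH2O·s/L.
C = Vt/(Pplat − PEEP) = 430.64 / (20 − 7) = 430.64/13.0 = 33.126 mL/cmH2O.
τ = R × C = 4.737 × 0.03313 L/cmH2O = 0.1569 s.
Fraction remaining = e^(−Te/τ) = e^(−0.23/0.1569) = 0.2309.
Trapped volume = 430.64 × 0.2309 = 99.435 mL.

99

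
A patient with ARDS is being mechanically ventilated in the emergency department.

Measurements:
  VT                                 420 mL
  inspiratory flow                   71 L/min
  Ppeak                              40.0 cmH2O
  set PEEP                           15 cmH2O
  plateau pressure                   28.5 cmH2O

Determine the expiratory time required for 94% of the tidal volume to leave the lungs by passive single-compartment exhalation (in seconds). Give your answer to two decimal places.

Flow: 71 L/min ÷ 60 = 1.1833 L/s.
R = (PIP − Pplat)/V̇ = (40.0 − 28.5) / 1.1833 = 11.5/1.1833 = 9.719 cmH2O·s/L.
C = Vt/(Pplat − PEEP) = 420.0 / (28.5 − 15) = 420.0/13.5 = 31.111 mL/cmH2O.
τ = R × C = 9.719 × 0.03111 L/cmH2O = 0.3024 s.
t = −τ·ln(1 − 0.94) = −0.3024·ln(0.06) = 0.8508 s.

0.85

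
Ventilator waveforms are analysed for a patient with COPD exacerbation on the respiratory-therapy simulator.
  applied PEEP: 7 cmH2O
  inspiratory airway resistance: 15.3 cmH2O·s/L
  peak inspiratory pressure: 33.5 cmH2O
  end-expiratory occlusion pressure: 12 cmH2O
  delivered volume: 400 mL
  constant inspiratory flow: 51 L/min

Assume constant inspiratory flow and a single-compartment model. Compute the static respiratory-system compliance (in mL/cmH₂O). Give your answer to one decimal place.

47.1

Flow: 51 L/min ÷ 60 = 0.85 L/s.
Total PEEP = 12 cmH2O (set 7 + intrinsic 5); this is the baseline alveolar pressure.
Equation of motion (constant flow): PIP = Vt/C + R·V̇ + PEEP.
Vt/C = PIP − R·V̇ − PEEP = 33.5 − 15.3×0.85 − 12 = 33.5 − 13.005 − 12 = 8.495 cmH2O.
C = Vt / 8.495 = 400 / 8.495 = 47.087 mL/cmH2O.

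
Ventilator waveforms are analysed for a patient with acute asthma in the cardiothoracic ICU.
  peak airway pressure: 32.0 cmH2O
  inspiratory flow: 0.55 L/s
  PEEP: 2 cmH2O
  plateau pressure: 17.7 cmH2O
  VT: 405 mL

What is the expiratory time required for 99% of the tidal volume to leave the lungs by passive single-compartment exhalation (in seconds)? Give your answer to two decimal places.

R = (PIP − Pplat)/V̇ = (32.0 − 17.7) / 0.55 = 14.3/0.55 = 26.0 cmH2O·s/L.
C = Vt/(Pplat − PEEP) = 405.0 / (17.7 − 2) = 405.0/15.7 = 25.796 mL/cmH2O.
τ = R × C = 26.0 × 0.0258 L/cmH2O = 0.6708 s.
t = −τ·ln(1 − 0.99) = −0.6708·ln(0.01) = 3.089 s.

3.09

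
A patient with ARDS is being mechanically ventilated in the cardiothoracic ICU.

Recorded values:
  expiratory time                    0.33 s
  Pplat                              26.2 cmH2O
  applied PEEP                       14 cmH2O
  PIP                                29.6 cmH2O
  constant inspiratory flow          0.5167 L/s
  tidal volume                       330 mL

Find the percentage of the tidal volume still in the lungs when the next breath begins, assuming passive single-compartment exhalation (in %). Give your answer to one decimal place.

15.7

R = (PIP − Pplat)/V̇ = (29.6 − 26.2) / 0.5167 = 3.4/0.5167 = 6.58 cmH2O·s/L.
C = Vt/(Pplat − PEEP) = 330.0 / (26.2 − 14) = 330.0/12.2 = 27.049 mL/cmH2O.
τ = R × C = 6.58 × 0.02705 L/cmH2O = 0.178 s.
Fraction remaining at end-expiration = e^(−Te/τ) = e^(−0.33/0.178) = 0.1566 → 15.66%.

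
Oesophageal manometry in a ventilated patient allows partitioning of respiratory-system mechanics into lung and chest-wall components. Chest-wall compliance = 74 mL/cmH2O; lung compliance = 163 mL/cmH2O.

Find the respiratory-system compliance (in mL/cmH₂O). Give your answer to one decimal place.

Lung and chest wall are elastances in series: 1/Crs = 1/CL + 1/Ccw.
1/Crs = 1/163 + 1/74 = 0.01965.
Crs = 50.891 mL/cmH2O.

50.9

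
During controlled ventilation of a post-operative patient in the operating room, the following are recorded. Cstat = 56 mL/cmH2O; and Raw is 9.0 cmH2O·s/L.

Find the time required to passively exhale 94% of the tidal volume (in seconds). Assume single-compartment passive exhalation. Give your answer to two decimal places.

τ = R × C = 9.0 × 56 mL/cmH2O = 9.0 × 0.056 L/cmH2O = 0.504 s.
Exhaled fraction f = 1 − e^(−t/τ) → t = −τ·ln(1 − f) = −0.504·ln(0.06) = 1.418 s.

1.42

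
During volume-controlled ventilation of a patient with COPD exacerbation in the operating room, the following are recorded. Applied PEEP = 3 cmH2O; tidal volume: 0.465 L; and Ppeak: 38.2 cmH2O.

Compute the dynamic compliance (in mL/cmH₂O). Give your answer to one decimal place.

Dynamic compliance = Vt / (PIP − PEEP) = 465 / (38.2 − 3) = 465 / 35.2 = 13.21 mL/cmH2O.

13.2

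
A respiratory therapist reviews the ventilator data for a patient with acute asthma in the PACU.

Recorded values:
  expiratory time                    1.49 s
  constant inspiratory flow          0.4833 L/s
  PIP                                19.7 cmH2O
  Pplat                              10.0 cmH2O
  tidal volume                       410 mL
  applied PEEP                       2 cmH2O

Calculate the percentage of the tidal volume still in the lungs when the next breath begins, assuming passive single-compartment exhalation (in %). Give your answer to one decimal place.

R = (PIP − Pplat)/V̇ = (19.7 − 10.0) / 0.4833 = 9.7/0.4833 = 20.07 cmH2O·s/L.
C = Vt/(Pplat − PEEP) = 410.0 / (10.0 − 2) = 410.0/8.0 = 51.25 mL/cmH2O.
τ = R × C = 20.07 × 0.05125 L/cmH2O = 1.029 s.
Fraction remaining at end-expiration = e^(−Te/τ) = e^(−1.49/1.029) = 0.235 → 23.5%.

23.5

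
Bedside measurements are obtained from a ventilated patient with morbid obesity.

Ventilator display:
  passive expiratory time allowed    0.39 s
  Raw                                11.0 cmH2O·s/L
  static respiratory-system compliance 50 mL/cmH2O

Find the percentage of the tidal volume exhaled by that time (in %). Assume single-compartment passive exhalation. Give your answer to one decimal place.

50.8

τ = R × C = 11.0 × 50 mL/cmH2O = 11.0 × 0.050 L/cmH2O = 0.55 s.
Passive exhalation: V(t)/V₀ = e^(−t/τ) = e^(−0.39/0.55) = 0.4921.
Fraction exhaled = 1 − 0.4921 = 0.5079 → 50.79%.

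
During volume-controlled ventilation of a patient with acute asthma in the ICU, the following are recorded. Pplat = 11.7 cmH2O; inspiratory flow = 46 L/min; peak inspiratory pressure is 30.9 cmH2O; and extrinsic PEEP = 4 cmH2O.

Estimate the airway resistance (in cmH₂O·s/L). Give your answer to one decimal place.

Flow: 46 L/min ÷ 60 = 0.7667 L/s.
Raw = (PIP − Pplat) / flow = (30.9 − 11.7) / 0.7667 = 19.2 / 0.7667 = 25.042 cmH2O·s/L.

25.0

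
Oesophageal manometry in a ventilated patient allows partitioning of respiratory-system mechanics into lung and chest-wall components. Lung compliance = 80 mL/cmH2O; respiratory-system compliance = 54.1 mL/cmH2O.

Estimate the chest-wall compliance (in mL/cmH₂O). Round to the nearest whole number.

1/Ccw = 1/Crs − 1/CL.
1/Ccw = 1/54.1 − 1/80 = 0.005984.
Ccw = 167.11 mL/cmH2O.

167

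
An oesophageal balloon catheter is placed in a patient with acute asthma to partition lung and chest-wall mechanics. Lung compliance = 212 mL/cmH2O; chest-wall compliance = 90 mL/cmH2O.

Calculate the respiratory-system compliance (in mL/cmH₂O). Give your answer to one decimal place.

Lung and chest wall are elastances in series: 1/Crs = 1/CL + 1/Ccw.
1/Crs = 1/212 + 1/90 = 0.01583.
Crs = 63.171 mL/cmH2O.

63.2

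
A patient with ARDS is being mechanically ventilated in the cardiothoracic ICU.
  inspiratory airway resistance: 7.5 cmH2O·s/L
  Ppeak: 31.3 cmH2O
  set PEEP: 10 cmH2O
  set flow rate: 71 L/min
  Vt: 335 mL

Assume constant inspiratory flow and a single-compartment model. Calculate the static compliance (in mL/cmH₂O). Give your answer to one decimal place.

27.0

Flow: 71 L/min ÷ 60 = 1.1833 L/s.
Equation of motion (constant flow): PIP = Vt/C + R·V̇ + PEEP.
Vt/C = PIP − R·V̇ − PEEP = 31.3 − 7.5×1.1833 − 10 = 31.3 − 8.875 − 10 = 12.425 cmH2O.
C = Vt / 12.425 = 335 / 12.425 = 26.962 mL/cmH2O.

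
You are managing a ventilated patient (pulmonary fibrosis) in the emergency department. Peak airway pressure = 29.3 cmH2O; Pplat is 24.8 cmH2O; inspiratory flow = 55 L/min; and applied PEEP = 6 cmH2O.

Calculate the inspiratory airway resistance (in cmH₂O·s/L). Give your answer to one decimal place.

4.9

Flow: 55 L/min ÷ 60 = 0.9167 L/s.
Raw = (PIP − Pplat) / flow = (29.3 − 24.8) / 0.9167 = 4.5 / 0.9167 = 4.909 cmH2O·s/L.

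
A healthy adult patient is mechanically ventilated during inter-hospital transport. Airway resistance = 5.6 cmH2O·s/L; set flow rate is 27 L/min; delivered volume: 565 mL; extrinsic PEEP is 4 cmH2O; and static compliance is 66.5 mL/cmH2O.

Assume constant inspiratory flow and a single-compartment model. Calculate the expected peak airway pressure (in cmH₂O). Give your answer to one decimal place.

Flow: 27 L/min ÷ 60 = 0.45 L/s.
Equation of motion (constant flow): PIP = Vt/C + R·V̇ + PEEP.
PIP = 565/66.5 + 5.6×0.45 + 4 = 8.496 + 2.52 + 4 = 15.016 cmH2O.

15.0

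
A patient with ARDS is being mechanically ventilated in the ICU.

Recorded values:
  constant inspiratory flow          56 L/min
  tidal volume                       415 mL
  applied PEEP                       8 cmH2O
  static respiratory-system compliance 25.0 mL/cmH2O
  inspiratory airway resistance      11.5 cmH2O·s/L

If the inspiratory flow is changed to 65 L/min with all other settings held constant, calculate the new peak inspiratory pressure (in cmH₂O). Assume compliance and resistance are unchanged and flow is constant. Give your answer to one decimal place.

Flow: 56 L/min ÷ 60 = 0.9333 L/s.
New flow: 65 L/min ÷ 60 = 1.0833 L/s.
PIP = Vt/C + R·V̇ + PEEP (constant-flow equation of motion).
Only the resistive term changes: ΔPIP = R × ΔV̇ = 11.5 × (1.0833 − 0.9333) = 11.5 × 0.15 = 1.725 cmH2O.
Original PIP = 415/25.0 + 11.5×0.9333 + 8 = 35.333 cmH2O; new PIP = 35.333 + (1.725) = 37.058 cmH2O.

37.1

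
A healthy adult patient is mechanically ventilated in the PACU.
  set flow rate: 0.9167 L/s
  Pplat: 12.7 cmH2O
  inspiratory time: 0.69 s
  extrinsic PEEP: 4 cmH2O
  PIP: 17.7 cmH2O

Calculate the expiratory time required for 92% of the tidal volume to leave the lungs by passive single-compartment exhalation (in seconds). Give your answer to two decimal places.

1.00

Vt = flow × Ti = 0.9167 L/s × 0.69 s × 1000 mL/L = 632.52 mL.
R = (PIP − Pplat)/V̇ = (17.7 − 12.7) / 0.9167 = 5.0/0.9167 = 5.454 cmH2O·s/L.
C = Vt/(Pplat − PEEP) = 632.52 / (12.7 − 4) = 632.52/8.7 = 72.703 mL/cmH2O.
τ = R × C = 5.454 × 0.0727 L/cmH2O = 0.3965 s.
t = −τ·ln(1 − 0.92) = −0.3965·ln(0.08) = 1.001 s.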